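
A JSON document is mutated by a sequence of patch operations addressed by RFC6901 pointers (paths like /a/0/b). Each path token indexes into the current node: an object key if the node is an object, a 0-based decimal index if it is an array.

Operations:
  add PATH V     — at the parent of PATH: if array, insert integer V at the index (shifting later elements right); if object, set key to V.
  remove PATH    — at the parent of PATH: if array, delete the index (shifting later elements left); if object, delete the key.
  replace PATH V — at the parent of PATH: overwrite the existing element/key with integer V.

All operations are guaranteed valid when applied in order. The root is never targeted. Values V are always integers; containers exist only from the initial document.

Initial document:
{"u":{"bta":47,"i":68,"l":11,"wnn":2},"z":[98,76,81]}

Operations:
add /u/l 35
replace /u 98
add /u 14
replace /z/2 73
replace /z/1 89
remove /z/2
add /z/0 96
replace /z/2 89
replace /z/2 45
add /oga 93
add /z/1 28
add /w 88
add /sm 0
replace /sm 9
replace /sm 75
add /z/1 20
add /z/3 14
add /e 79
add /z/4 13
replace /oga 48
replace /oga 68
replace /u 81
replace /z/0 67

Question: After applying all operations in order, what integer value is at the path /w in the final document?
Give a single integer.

After op 1 (add /u/l 35): {"u":{"bta":47,"i":68,"l":35,"wnn":2},"z":[98,76,81]}
After op 2 (replace /u 98): {"u":98,"z":[98,76,81]}
After op 3 (add /u 14): {"u":14,"z":[98,76,81]}
After op 4 (replace /z/2 73): {"u":14,"z":[98,76,73]}
After op 5 (replace /z/1 89): {"u":14,"z":[98,89,73]}
After op 6 (remove /z/2): {"u":14,"z":[98,89]}
After op 7 (add /z/0 96): {"u":14,"z":[96,98,89]}
After op 8 (replace /z/2 89): {"u":14,"z":[96,98,89]}
After op 9 (replace /z/2 45): {"u":14,"z":[96,98,45]}
After op 10 (add /oga 93): {"oga":93,"u":14,"z":[96,98,45]}
After op 11 (add /z/1 28): {"oga":93,"u":14,"z":[96,28,98,45]}
After op 12 (add /w 88): {"oga":93,"u":14,"w":88,"z":[96,28,98,45]}
After op 13 (add /sm 0): {"oga":93,"sm":0,"u":14,"w":88,"z":[96,28,98,45]}
After op 14 (replace /sm 9): {"oga":93,"sm":9,"u":14,"w":88,"z":[96,28,98,45]}
After op 15 (replace /sm 75): {"oga":93,"sm":75,"u":14,"w":88,"z":[96,28,98,45]}
After op 16 (add /z/1 20): {"oga":93,"sm":75,"u":14,"w":88,"z":[96,20,28,98,45]}
After op 17 (add /z/3 14): {"oga":93,"sm":75,"u":14,"w":88,"z":[96,20,28,14,98,45]}
After op 18 (add /e 79): {"e":79,"oga":93,"sm":75,"u":14,"w":88,"z":[96,20,28,14,98,45]}
After op 19 (add /z/4 13): {"e":79,"oga":93,"sm":75,"u":14,"w":88,"z":[96,20,28,14,13,98,45]}
After op 20 (replace /oga 48): {"e":79,"oga":48,"sm":75,"u":14,"w":88,"z":[96,20,28,14,13,98,45]}
After op 21 (replace /oga 68): {"e":79,"oga":68,"sm":75,"u":14,"w":88,"z":[96,20,28,14,13,98,45]}
After op 22 (replace /u 81): {"e":79,"oga":68,"sm":75,"u":81,"w":88,"z":[96,20,28,14,13,98,45]}
After op 23 (replace /z/0 67): {"e":79,"oga":68,"sm":75,"u":81,"w":88,"z":[67,20,28,14,13,98,45]}
Value at /w: 88

Answer: 88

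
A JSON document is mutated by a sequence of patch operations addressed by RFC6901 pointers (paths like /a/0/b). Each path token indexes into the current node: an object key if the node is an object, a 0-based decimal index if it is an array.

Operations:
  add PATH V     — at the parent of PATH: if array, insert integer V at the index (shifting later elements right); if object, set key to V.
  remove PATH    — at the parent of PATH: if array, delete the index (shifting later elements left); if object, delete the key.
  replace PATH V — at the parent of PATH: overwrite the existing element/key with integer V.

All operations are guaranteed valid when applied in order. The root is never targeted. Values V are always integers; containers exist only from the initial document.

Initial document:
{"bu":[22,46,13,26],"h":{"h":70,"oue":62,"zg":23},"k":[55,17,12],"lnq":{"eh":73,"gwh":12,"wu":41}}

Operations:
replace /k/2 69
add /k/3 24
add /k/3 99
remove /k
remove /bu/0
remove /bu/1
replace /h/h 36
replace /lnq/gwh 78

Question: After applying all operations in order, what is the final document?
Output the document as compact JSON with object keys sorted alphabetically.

Answer: {"bu":[46,26],"h":{"h":36,"oue":62,"zg":23},"lnq":{"eh":73,"gwh":78,"wu":41}}

Derivation:
After op 1 (replace /k/2 69): {"bu":[22,46,13,26],"h":{"h":70,"oue":62,"zg":23},"k":[55,17,69],"lnq":{"eh":73,"gwh":12,"wu":41}}
After op 2 (add /k/3 24): {"bu":[22,46,13,26],"h":{"h":70,"oue":62,"zg":23},"k":[55,17,69,24],"lnq":{"eh":73,"gwh":12,"wu":41}}
After op 3 (add /k/3 99): {"bu":[22,46,13,26],"h":{"h":70,"oue":62,"zg":23},"k":[55,17,69,99,24],"lnq":{"eh":73,"gwh":12,"wu":41}}
After op 4 (remove /k): {"bu":[22,46,13,26],"h":{"h":70,"oue":62,"zg":23},"lnq":{"eh":73,"gwh":12,"wu":41}}
After op 5 (remove /bu/0): {"bu":[46,13,26],"h":{"h":70,"oue":62,"zg":23},"lnq":{"eh":73,"gwh":12,"wu":41}}
After op 6 (remove /bu/1): {"bu":[46,26],"h":{"h":70,"oue":62,"zg":23},"lnq":{"eh":73,"gwh":12,"wu":41}}
After op 7 (replace /h/h 36): {"bu":[46,26],"h":{"h":36,"oue":62,"zg":23},"lnq":{"eh":73,"gwh":12,"wu":41}}
After op 8 (replace /lnq/gwh 78): {"bu":[46,26],"h":{"h":36,"oue":62,"zg":23},"lnq":{"eh":73,"gwh":78,"wu":41}}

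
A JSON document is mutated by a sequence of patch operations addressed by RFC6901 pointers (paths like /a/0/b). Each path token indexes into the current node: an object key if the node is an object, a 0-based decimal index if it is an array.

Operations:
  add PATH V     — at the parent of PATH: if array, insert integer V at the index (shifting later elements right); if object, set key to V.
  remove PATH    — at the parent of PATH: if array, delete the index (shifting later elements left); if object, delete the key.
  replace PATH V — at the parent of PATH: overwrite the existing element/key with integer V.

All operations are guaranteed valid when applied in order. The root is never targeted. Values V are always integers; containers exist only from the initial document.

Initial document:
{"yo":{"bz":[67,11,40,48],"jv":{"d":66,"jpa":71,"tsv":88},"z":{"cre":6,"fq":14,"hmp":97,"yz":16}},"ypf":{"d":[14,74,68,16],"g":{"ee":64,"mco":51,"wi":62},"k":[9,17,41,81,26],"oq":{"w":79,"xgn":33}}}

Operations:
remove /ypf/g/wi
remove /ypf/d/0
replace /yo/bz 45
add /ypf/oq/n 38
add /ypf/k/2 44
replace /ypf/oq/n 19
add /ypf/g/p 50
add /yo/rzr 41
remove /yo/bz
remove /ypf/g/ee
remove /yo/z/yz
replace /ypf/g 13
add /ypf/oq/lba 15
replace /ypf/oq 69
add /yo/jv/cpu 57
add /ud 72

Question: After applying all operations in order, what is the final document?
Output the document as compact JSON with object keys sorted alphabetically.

After op 1 (remove /ypf/g/wi): {"yo":{"bz":[67,11,40,48],"jv":{"d":66,"jpa":71,"tsv":88},"z":{"cre":6,"fq":14,"hmp":97,"yz":16}},"ypf":{"d":[14,74,68,16],"g":{"ee":64,"mco":51},"k":[9,17,41,81,26],"oq":{"w":79,"xgn":33}}}
After op 2 (remove /ypf/d/0): {"yo":{"bz":[67,11,40,48],"jv":{"d":66,"jpa":71,"tsv":88},"z":{"cre":6,"fq":14,"hmp":97,"yz":16}},"ypf":{"d":[74,68,16],"g":{"ee":64,"mco":51},"k":[9,17,41,81,26],"oq":{"w":79,"xgn":33}}}
After op 3 (replace /yo/bz 45): {"yo":{"bz":45,"jv":{"d":66,"jpa":71,"tsv":88},"z":{"cre":6,"fq":14,"hmp":97,"yz":16}},"ypf":{"d":[74,68,16],"g":{"ee":64,"mco":51},"k":[9,17,41,81,26],"oq":{"w":79,"xgn":33}}}
After op 4 (add /ypf/oq/n 38): {"yo":{"bz":45,"jv":{"d":66,"jpa":71,"tsv":88},"z":{"cre":6,"fq":14,"hmp":97,"yz":16}},"ypf":{"d":[74,68,16],"g":{"ee":64,"mco":51},"k":[9,17,41,81,26],"oq":{"n":38,"w":79,"xgn":33}}}
After op 5 (add /ypf/k/2 44): {"yo":{"bz":45,"jv":{"d":66,"jpa":71,"tsv":88},"z":{"cre":6,"fq":14,"hmp":97,"yz":16}},"ypf":{"d":[74,68,16],"g":{"ee":64,"mco":51},"k":[9,17,44,41,81,26],"oq":{"n":38,"w":79,"xgn":33}}}
After op 6 (replace /ypf/oq/n 19): {"yo":{"bz":45,"jv":{"d":66,"jpa":71,"tsv":88},"z":{"cre":6,"fq":14,"hmp":97,"yz":16}},"ypf":{"d":[74,68,16],"g":{"ee":64,"mco":51},"k":[9,17,44,41,81,26],"oq":{"n":19,"w":79,"xgn":33}}}
After op 7 (add /ypf/g/p 50): {"yo":{"bz":45,"jv":{"d":66,"jpa":71,"tsv":88},"z":{"cre":6,"fq":14,"hmp":97,"yz":16}},"ypf":{"d":[74,68,16],"g":{"ee":64,"mco":51,"p":50},"k":[9,17,44,41,81,26],"oq":{"n":19,"w":79,"xgn":33}}}
After op 8 (add /yo/rzr 41): {"yo":{"bz":45,"jv":{"d":66,"jpa":71,"tsv":88},"rzr":41,"z":{"cre":6,"fq":14,"hmp":97,"yz":16}},"ypf":{"d":[74,68,16],"g":{"ee":64,"mco":51,"p":50},"k":[9,17,44,41,81,26],"oq":{"n":19,"w":79,"xgn":33}}}
After op 9 (remove /yo/bz): {"yo":{"jv":{"d":66,"jpa":71,"tsv":88},"rzr":41,"z":{"cre":6,"fq":14,"hmp":97,"yz":16}},"ypf":{"d":[74,68,16],"g":{"ee":64,"mco":51,"p":50},"k":[9,17,44,41,81,26],"oq":{"n":19,"w":79,"xgn":33}}}
After op 10 (remove /ypf/g/ee): {"yo":{"jv":{"d":66,"jpa":71,"tsv":88},"rzr":41,"z":{"cre":6,"fq":14,"hmp":97,"yz":16}},"ypf":{"d":[74,68,16],"g":{"mco":51,"p":50},"k":[9,17,44,41,81,26],"oq":{"n":19,"w":79,"xgn":33}}}
After op 11 (remove /yo/z/yz): {"yo":{"jv":{"d":66,"jpa":71,"tsv":88},"rzr":41,"z":{"cre":6,"fq":14,"hmp":97}},"ypf":{"d":[74,68,16],"g":{"mco":51,"p":50},"k":[9,17,44,41,81,26],"oq":{"n":19,"w":79,"xgn":33}}}
After op 12 (replace /ypf/g 13): {"yo":{"jv":{"d":66,"jpa":71,"tsv":88},"rzr":41,"z":{"cre":6,"fq":14,"hmp":97}},"ypf":{"d":[74,68,16],"g":13,"k":[9,17,44,41,81,26],"oq":{"n":19,"w":79,"xgn":33}}}
After op 13 (add /ypf/oq/lba 15): {"yo":{"jv":{"d":66,"jpa":71,"tsv":88},"rzr":41,"z":{"cre":6,"fq":14,"hmp":97}},"ypf":{"d":[74,68,16],"g":13,"k":[9,17,44,41,81,26],"oq":{"lba":15,"n":19,"w":79,"xgn":33}}}
After op 14 (replace /ypf/oq 69): {"yo":{"jv":{"d":66,"jpa":71,"tsv":88},"rzr":41,"z":{"cre":6,"fq":14,"hmp":97}},"ypf":{"d":[74,68,16],"g":13,"k":[9,17,44,41,81,26],"oq":69}}
After op 15 (add /yo/jv/cpu 57): {"yo":{"jv":{"cpu":57,"d":66,"jpa":71,"tsv":88},"rzr":41,"z":{"cre":6,"fq":14,"hmp":97}},"ypf":{"d":[74,68,16],"g":13,"k":[9,17,44,41,81,26],"oq":69}}
After op 16 (add /ud 72): {"ud":72,"yo":{"jv":{"cpu":57,"d":66,"jpa":71,"tsv":88},"rzr":41,"z":{"cre":6,"fq":14,"hmp":97}},"ypf":{"d":[74,68,16],"g":13,"k":[9,17,44,41,81,26],"oq":69}}

Answer: {"ud":72,"yo":{"jv":{"cpu":57,"d":66,"jpa":71,"tsv":88},"rzr":41,"z":{"cre":6,"fq":14,"hmp":97}},"ypf":{"d":[74,68,16],"g":13,"k":[9,17,44,41,81,26],"oq":69}}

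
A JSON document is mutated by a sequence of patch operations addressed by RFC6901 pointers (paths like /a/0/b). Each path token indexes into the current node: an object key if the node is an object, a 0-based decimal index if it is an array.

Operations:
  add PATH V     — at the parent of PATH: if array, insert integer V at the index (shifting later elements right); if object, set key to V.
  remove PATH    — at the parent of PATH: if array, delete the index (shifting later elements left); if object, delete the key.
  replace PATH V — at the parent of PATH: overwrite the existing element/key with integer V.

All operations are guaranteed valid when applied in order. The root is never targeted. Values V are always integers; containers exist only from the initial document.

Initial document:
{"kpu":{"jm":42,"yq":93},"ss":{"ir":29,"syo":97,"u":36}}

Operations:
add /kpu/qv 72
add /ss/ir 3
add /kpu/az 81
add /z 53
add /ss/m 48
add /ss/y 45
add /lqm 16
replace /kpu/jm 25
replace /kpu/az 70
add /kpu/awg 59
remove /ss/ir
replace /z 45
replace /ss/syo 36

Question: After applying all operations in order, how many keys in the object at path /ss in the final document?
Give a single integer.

After op 1 (add /kpu/qv 72): {"kpu":{"jm":42,"qv":72,"yq":93},"ss":{"ir":29,"syo":97,"u":36}}
After op 2 (add /ss/ir 3): {"kpu":{"jm":42,"qv":72,"yq":93},"ss":{"ir":3,"syo":97,"u":36}}
After op 3 (add /kpu/az 81): {"kpu":{"az":81,"jm":42,"qv":72,"yq":93},"ss":{"ir":3,"syo":97,"u":36}}
After op 4 (add /z 53): {"kpu":{"az":81,"jm":42,"qv":72,"yq":93},"ss":{"ir":3,"syo":97,"u":36},"z":53}
After op 5 (add /ss/m 48): {"kpu":{"az":81,"jm":42,"qv":72,"yq":93},"ss":{"ir":3,"m":48,"syo":97,"u":36},"z":53}
After op 6 (add /ss/y 45): {"kpu":{"az":81,"jm":42,"qv":72,"yq":93},"ss":{"ir":3,"m":48,"syo":97,"u":36,"y":45},"z":53}
After op 7 (add /lqm 16): {"kpu":{"az":81,"jm":42,"qv":72,"yq":93},"lqm":16,"ss":{"ir":3,"m":48,"syo":97,"u":36,"y":45},"z":53}
After op 8 (replace /kpu/jm 25): {"kpu":{"az":81,"jm":25,"qv":72,"yq":93},"lqm":16,"ss":{"ir":3,"m":48,"syo":97,"u":36,"y":45},"z":53}
After op 9 (replace /kpu/az 70): {"kpu":{"az":70,"jm":25,"qv":72,"yq":93},"lqm":16,"ss":{"ir":3,"m":48,"syo":97,"u":36,"y":45},"z":53}
After op 10 (add /kpu/awg 59): {"kpu":{"awg":59,"az":70,"jm":25,"qv":72,"yq":93},"lqm":16,"ss":{"ir":3,"m":48,"syo":97,"u":36,"y":45},"z":53}
After op 11 (remove /ss/ir): {"kpu":{"awg":59,"az":70,"jm":25,"qv":72,"yq":93},"lqm":16,"ss":{"m":48,"syo":97,"u":36,"y":45},"z":53}
After op 12 (replace /z 45): {"kpu":{"awg":59,"az":70,"jm":25,"qv":72,"yq":93},"lqm":16,"ss":{"m":48,"syo":97,"u":36,"y":45},"z":45}
After op 13 (replace /ss/syo 36): {"kpu":{"awg":59,"az":70,"jm":25,"qv":72,"yq":93},"lqm":16,"ss":{"m":48,"syo":36,"u":36,"y":45},"z":45}
Size at path /ss: 4

Answer: 4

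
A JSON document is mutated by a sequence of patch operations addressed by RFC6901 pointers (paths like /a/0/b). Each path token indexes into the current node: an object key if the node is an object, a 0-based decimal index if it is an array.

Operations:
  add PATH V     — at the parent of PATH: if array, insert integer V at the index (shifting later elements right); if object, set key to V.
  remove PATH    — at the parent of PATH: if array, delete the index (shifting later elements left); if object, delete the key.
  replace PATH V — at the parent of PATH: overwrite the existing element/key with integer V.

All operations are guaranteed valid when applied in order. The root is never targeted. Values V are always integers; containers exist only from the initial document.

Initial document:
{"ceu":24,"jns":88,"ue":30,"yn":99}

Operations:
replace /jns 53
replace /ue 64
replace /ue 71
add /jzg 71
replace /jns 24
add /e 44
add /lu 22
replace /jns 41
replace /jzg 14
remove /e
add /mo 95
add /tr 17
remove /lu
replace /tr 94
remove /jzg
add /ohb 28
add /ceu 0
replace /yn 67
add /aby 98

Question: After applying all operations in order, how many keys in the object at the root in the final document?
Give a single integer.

After op 1 (replace /jns 53): {"ceu":24,"jns":53,"ue":30,"yn":99}
After op 2 (replace /ue 64): {"ceu":24,"jns":53,"ue":64,"yn":99}
After op 3 (replace /ue 71): {"ceu":24,"jns":53,"ue":71,"yn":99}
After op 4 (add /jzg 71): {"ceu":24,"jns":53,"jzg":71,"ue":71,"yn":99}
After op 5 (replace /jns 24): {"ceu":24,"jns":24,"jzg":71,"ue":71,"yn":99}
After op 6 (add /e 44): {"ceu":24,"e":44,"jns":24,"jzg":71,"ue":71,"yn":99}
After op 7 (add /lu 22): {"ceu":24,"e":44,"jns":24,"jzg":71,"lu":22,"ue":71,"yn":99}
After op 8 (replace /jns 41): {"ceu":24,"e":44,"jns":41,"jzg":71,"lu":22,"ue":71,"yn":99}
After op 9 (replace /jzg 14): {"ceu":24,"e":44,"jns":41,"jzg":14,"lu":22,"ue":71,"yn":99}
After op 10 (remove /e): {"ceu":24,"jns":41,"jzg":14,"lu":22,"ue":71,"yn":99}
After op 11 (add /mo 95): {"ceu":24,"jns":41,"jzg":14,"lu":22,"mo":95,"ue":71,"yn":99}
After op 12 (add /tr 17): {"ceu":24,"jns":41,"jzg":14,"lu":22,"mo":95,"tr":17,"ue":71,"yn":99}
After op 13 (remove /lu): {"ceu":24,"jns":41,"jzg":14,"mo":95,"tr":17,"ue":71,"yn":99}
After op 14 (replace /tr 94): {"ceu":24,"jns":41,"jzg":14,"mo":95,"tr":94,"ue":71,"yn":99}
After op 15 (remove /jzg): {"ceu":24,"jns":41,"mo":95,"tr":94,"ue":71,"yn":99}
After op 16 (add /ohb 28): {"ceu":24,"jns":41,"mo":95,"ohb":28,"tr":94,"ue":71,"yn":99}
After op 17 (add /ceu 0): {"ceu":0,"jns":41,"mo":95,"ohb":28,"tr":94,"ue":71,"yn":99}
After op 18 (replace /yn 67): {"ceu":0,"jns":41,"mo":95,"ohb":28,"tr":94,"ue":71,"yn":67}
After op 19 (add /aby 98): {"aby":98,"ceu":0,"jns":41,"mo":95,"ohb":28,"tr":94,"ue":71,"yn":67}
Size at the root: 8

Answer: 8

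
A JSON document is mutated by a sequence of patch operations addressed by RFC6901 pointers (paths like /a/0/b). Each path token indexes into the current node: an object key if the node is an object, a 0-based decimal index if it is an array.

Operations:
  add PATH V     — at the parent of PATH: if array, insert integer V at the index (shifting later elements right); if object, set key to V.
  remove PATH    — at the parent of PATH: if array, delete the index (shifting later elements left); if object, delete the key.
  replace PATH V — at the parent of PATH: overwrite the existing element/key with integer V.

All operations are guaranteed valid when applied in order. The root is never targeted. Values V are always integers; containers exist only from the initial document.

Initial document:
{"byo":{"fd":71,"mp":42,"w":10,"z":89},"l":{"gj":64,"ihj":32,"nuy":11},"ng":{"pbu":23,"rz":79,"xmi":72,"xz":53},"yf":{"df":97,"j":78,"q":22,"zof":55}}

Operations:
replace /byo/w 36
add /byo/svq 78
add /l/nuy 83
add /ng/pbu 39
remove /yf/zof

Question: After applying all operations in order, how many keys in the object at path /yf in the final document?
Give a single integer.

Answer: 3

Derivation:
After op 1 (replace /byo/w 36): {"byo":{"fd":71,"mp":42,"w":36,"z":89},"l":{"gj":64,"ihj":32,"nuy":11},"ng":{"pbu":23,"rz":79,"xmi":72,"xz":53},"yf":{"df":97,"j":78,"q":22,"zof":55}}
After op 2 (add /byo/svq 78): {"byo":{"fd":71,"mp":42,"svq":78,"w":36,"z":89},"l":{"gj":64,"ihj":32,"nuy":11},"ng":{"pbu":23,"rz":79,"xmi":72,"xz":53},"yf":{"df":97,"j":78,"q":22,"zof":55}}
After op 3 (add /l/nuy 83): {"byo":{"fd":71,"mp":42,"svq":78,"w":36,"z":89},"l":{"gj":64,"ihj":32,"nuy":83},"ng":{"pbu":23,"rz":79,"xmi":72,"xz":53},"yf":{"df":97,"j":78,"q":22,"zof":55}}
After op 4 (add /ng/pbu 39): {"byo":{"fd":71,"mp":42,"svq":78,"w":36,"z":89},"l":{"gj":64,"ihj":32,"nuy":83},"ng":{"pbu":39,"rz":79,"xmi":72,"xz":53},"yf":{"df":97,"j":78,"q":22,"zof":55}}
After op 5 (remove /yf/zof): {"byo":{"fd":71,"mp":42,"svq":78,"w":36,"z":89},"l":{"gj":64,"ihj":32,"nuy":83},"ng":{"pbu":39,"rz":79,"xmi":72,"xz":53},"yf":{"df":97,"j":78,"q":22}}
Size at path /yf: 3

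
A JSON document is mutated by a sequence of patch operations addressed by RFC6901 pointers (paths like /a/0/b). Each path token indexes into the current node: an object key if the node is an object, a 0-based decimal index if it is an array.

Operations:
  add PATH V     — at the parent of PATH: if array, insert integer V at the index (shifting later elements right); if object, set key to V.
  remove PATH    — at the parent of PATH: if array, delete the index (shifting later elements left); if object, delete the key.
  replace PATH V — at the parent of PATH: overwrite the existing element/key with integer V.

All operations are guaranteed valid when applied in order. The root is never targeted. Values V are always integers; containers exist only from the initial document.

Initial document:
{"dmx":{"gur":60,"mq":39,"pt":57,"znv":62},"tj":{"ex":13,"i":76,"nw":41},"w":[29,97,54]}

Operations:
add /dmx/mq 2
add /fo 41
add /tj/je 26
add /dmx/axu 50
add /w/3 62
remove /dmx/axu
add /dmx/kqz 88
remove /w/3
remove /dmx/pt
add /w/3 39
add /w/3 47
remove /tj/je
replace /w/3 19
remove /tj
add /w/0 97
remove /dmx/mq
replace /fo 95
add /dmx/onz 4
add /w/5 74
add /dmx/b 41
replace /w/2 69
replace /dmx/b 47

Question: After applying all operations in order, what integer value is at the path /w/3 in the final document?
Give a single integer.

Answer: 54

Derivation:
After op 1 (add /dmx/mq 2): {"dmx":{"gur":60,"mq":2,"pt":57,"znv":62},"tj":{"ex":13,"i":76,"nw":41},"w":[29,97,54]}
After op 2 (add /fo 41): {"dmx":{"gur":60,"mq":2,"pt":57,"znv":62},"fo":41,"tj":{"ex":13,"i":76,"nw":41},"w":[29,97,54]}
After op 3 (add /tj/je 26): {"dmx":{"gur":60,"mq":2,"pt":57,"znv":62},"fo":41,"tj":{"ex":13,"i":76,"je":26,"nw":41},"w":[29,97,54]}
After op 4 (add /dmx/axu 50): {"dmx":{"axu":50,"gur":60,"mq":2,"pt":57,"znv":62},"fo":41,"tj":{"ex":13,"i":76,"je":26,"nw":41},"w":[29,97,54]}
After op 5 (add /w/3 62): {"dmx":{"axu":50,"gur":60,"mq":2,"pt":57,"znv":62},"fo":41,"tj":{"ex":13,"i":76,"je":26,"nw":41},"w":[29,97,54,62]}
After op 6 (remove /dmx/axu): {"dmx":{"gur":60,"mq":2,"pt":57,"znv":62},"fo":41,"tj":{"ex":13,"i":76,"je":26,"nw":41},"w":[29,97,54,62]}
After op 7 (add /dmx/kqz 88): {"dmx":{"gur":60,"kqz":88,"mq":2,"pt":57,"znv":62},"fo":41,"tj":{"ex":13,"i":76,"je":26,"nw":41},"w":[29,97,54,62]}
After op 8 (remove /w/3): {"dmx":{"gur":60,"kqz":88,"mq":2,"pt":57,"znv":62},"fo":41,"tj":{"ex":13,"i":76,"je":26,"nw":41},"w":[29,97,54]}
After op 9 (remove /dmx/pt): {"dmx":{"gur":60,"kqz":88,"mq":2,"znv":62},"fo":41,"tj":{"ex":13,"i":76,"je":26,"nw":41},"w":[29,97,54]}
After op 10 (add /w/3 39): {"dmx":{"gur":60,"kqz":88,"mq":2,"znv":62},"fo":41,"tj":{"ex":13,"i":76,"je":26,"nw":41},"w":[29,97,54,39]}
After op 11 (add /w/3 47): {"dmx":{"gur":60,"kqz":88,"mq":2,"znv":62},"fo":41,"tj":{"ex":13,"i":76,"je":26,"nw":41},"w":[29,97,54,47,39]}
After op 12 (remove /tj/je): {"dmx":{"gur":60,"kqz":88,"mq":2,"znv":62},"fo":41,"tj":{"ex":13,"i":76,"nw":41},"w":[29,97,54,47,39]}
After op 13 (replace /w/3 19): {"dmx":{"gur":60,"kqz":88,"mq":2,"znv":62},"fo":41,"tj":{"ex":13,"i":76,"nw":41},"w":[29,97,54,19,39]}
After op 14 (remove /tj): {"dmx":{"gur":60,"kqz":88,"mq":2,"znv":62},"fo":41,"w":[29,97,54,19,39]}
After op 15 (add /w/0 97): {"dmx":{"gur":60,"kqz":88,"mq":2,"znv":62},"fo":41,"w":[97,29,97,54,19,39]}
After op 16 (remove /dmx/mq): {"dmx":{"gur":60,"kqz":88,"znv":62},"fo":41,"w":[97,29,97,54,19,39]}
After op 17 (replace /fo 95): {"dmx":{"gur":60,"kqz":88,"znv":62},"fo":95,"w":[97,29,97,54,19,39]}
After op 18 (add /dmx/onz 4): {"dmx":{"gur":60,"kqz":88,"onz":4,"znv":62},"fo":95,"w":[97,29,97,54,19,39]}
After op 19 (add /w/5 74): {"dmx":{"gur":60,"kqz":88,"onz":4,"znv":62},"fo":95,"w":[97,29,97,54,19,74,39]}
After op 20 (add /dmx/b 41): {"dmx":{"b":41,"gur":60,"kqz":88,"onz":4,"znv":62},"fo":95,"w":[97,29,97,54,19,74,39]}
After op 21 (replace /w/2 69): {"dmx":{"b":41,"gur":60,"kqz":88,"onz":4,"znv":62},"fo":95,"w":[97,29,69,54,19,74,39]}
After op 22 (replace /dmx/b 47): {"dmx":{"b":47,"gur":60,"kqz":88,"onz":4,"znv":62},"fo":95,"w":[97,29,69,54,19,74,39]}
Value at /w/3: 54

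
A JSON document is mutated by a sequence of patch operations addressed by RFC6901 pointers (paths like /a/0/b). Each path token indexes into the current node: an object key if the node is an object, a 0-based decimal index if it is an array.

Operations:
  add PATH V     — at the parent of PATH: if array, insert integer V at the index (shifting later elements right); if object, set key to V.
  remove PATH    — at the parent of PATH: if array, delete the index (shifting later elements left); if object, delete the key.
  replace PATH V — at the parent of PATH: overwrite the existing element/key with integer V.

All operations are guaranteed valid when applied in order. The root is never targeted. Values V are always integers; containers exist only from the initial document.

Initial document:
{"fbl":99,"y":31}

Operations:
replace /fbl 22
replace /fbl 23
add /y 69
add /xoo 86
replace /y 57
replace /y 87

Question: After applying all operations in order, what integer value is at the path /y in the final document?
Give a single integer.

Answer: 87

Derivation:
After op 1 (replace /fbl 22): {"fbl":22,"y":31}
After op 2 (replace /fbl 23): {"fbl":23,"y":31}
After op 3 (add /y 69): {"fbl":23,"y":69}
After op 4 (add /xoo 86): {"fbl":23,"xoo":86,"y":69}
After op 5 (replace /y 57): {"fbl":23,"xoo":86,"y":57}
After op 6 (replace /y 87): {"fbl":23,"xoo":86,"y":87}
Value at /y: 87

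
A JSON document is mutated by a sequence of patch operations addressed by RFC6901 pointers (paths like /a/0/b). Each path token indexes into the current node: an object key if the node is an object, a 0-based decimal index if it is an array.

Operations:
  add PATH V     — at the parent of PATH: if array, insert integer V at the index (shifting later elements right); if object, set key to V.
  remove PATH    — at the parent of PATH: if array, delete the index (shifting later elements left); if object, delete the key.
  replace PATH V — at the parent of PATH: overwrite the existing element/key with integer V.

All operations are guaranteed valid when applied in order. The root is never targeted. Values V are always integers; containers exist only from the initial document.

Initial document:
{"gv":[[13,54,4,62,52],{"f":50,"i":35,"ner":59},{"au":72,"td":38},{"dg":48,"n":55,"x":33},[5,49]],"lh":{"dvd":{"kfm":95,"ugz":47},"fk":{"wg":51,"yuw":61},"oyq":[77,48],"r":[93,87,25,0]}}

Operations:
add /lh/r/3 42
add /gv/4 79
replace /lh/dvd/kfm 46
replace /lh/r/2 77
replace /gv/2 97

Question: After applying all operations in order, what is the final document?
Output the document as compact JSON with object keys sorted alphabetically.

Answer: {"gv":[[13,54,4,62,52],{"f":50,"i":35,"ner":59},97,{"dg":48,"n":55,"x":33},79,[5,49]],"lh":{"dvd":{"kfm":46,"ugz":47},"fk":{"wg":51,"yuw":61},"oyq":[77,48],"r":[93,87,77,42,0]}}

Derivation:
After op 1 (add /lh/r/3 42): {"gv":[[13,54,4,62,52],{"f":50,"i":35,"ner":59},{"au":72,"td":38},{"dg":48,"n":55,"x":33},[5,49]],"lh":{"dvd":{"kfm":95,"ugz":47},"fk":{"wg":51,"yuw":61},"oyq":[77,48],"r":[93,87,25,42,0]}}
After op 2 (add /gv/4 79): {"gv":[[13,54,4,62,52],{"f":50,"i":35,"ner":59},{"au":72,"td":38},{"dg":48,"n":55,"x":33},79,[5,49]],"lh":{"dvd":{"kfm":95,"ugz":47},"fk":{"wg":51,"yuw":61},"oyq":[77,48],"r":[93,87,25,42,0]}}
After op 3 (replace /lh/dvd/kfm 46): {"gv":[[13,54,4,62,52],{"f":50,"i":35,"ner":59},{"au":72,"td":38},{"dg":48,"n":55,"x":33},79,[5,49]],"lh":{"dvd":{"kfm":46,"ugz":47},"fk":{"wg":51,"yuw":61},"oyq":[77,48],"r":[93,87,25,42,0]}}
After op 4 (replace /lh/r/2 77): {"gv":[[13,54,4,62,52],{"f":50,"i":35,"ner":59},{"au":72,"td":38},{"dg":48,"n":55,"x":33},79,[5,49]],"lh":{"dvd":{"kfm":46,"ugz":47},"fk":{"wg":51,"yuw":61},"oyq":[77,48],"r":[93,87,77,42,0]}}
After op 5 (replace /gv/2 97): {"gv":[[13,54,4,62,52],{"f":50,"i":35,"ner":59},97,{"dg":48,"n":55,"x":33},79,[5,49]],"lh":{"dvd":{"kfm":46,"ugz":47},"fk":{"wg":51,"yuw":61},"oyq":[77,48],"r":[93,87,77,42,0]}}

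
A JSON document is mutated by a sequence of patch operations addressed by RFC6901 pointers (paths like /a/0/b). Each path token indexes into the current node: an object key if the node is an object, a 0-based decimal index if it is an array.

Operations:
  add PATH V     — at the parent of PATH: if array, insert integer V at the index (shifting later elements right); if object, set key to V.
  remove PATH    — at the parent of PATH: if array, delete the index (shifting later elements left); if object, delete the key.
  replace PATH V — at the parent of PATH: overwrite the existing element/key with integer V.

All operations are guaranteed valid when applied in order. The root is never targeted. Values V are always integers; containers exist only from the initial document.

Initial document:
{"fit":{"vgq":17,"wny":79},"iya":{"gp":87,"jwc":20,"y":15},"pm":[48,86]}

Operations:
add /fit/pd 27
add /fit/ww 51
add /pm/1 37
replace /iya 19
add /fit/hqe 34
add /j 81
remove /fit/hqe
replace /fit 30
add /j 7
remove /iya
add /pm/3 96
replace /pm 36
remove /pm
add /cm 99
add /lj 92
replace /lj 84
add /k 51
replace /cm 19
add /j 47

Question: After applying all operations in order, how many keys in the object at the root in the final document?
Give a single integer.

Answer: 5

Derivation:
After op 1 (add /fit/pd 27): {"fit":{"pd":27,"vgq":17,"wny":79},"iya":{"gp":87,"jwc":20,"y":15},"pm":[48,86]}
After op 2 (add /fit/ww 51): {"fit":{"pd":27,"vgq":17,"wny":79,"ww":51},"iya":{"gp":87,"jwc":20,"y":15},"pm":[48,86]}
After op 3 (add /pm/1 37): {"fit":{"pd":27,"vgq":17,"wny":79,"ww":51},"iya":{"gp":87,"jwc":20,"y":15},"pm":[48,37,86]}
After op 4 (replace /iya 19): {"fit":{"pd":27,"vgq":17,"wny":79,"ww":51},"iya":19,"pm":[48,37,86]}
After op 5 (add /fit/hqe 34): {"fit":{"hqe":34,"pd":27,"vgq":17,"wny":79,"ww":51},"iya":19,"pm":[48,37,86]}
After op 6 (add /j 81): {"fit":{"hqe":34,"pd":27,"vgq":17,"wny":79,"ww":51},"iya":19,"j":81,"pm":[48,37,86]}
After op 7 (remove /fit/hqe): {"fit":{"pd":27,"vgq":17,"wny":79,"ww":51},"iya":19,"j":81,"pm":[48,37,86]}
After op 8 (replace /fit 30): {"fit":30,"iya":19,"j":81,"pm":[48,37,86]}
After op 9 (add /j 7): {"fit":30,"iya":19,"j":7,"pm":[48,37,86]}
After op 10 (remove /iya): {"fit":30,"j":7,"pm":[48,37,86]}
After op 11 (add /pm/3 96): {"fit":30,"j":7,"pm":[48,37,86,96]}
After op 12 (replace /pm 36): {"fit":30,"j":7,"pm":36}
After op 13 (remove /pm): {"fit":30,"j":7}
After op 14 (add /cm 99): {"cm":99,"fit":30,"j":7}
After op 15 (add /lj 92): {"cm":99,"fit":30,"j":7,"lj":92}
After op 16 (replace /lj 84): {"cm":99,"fit":30,"j":7,"lj":84}
After op 17 (add /k 51): {"cm":99,"fit":30,"j":7,"k":51,"lj":84}
After op 18 (replace /cm 19): {"cm":19,"fit":30,"j":7,"k":51,"lj":84}
After op 19 (add /j 47): {"cm":19,"fit":30,"j":47,"k":51,"lj":84}
Size at the root: 5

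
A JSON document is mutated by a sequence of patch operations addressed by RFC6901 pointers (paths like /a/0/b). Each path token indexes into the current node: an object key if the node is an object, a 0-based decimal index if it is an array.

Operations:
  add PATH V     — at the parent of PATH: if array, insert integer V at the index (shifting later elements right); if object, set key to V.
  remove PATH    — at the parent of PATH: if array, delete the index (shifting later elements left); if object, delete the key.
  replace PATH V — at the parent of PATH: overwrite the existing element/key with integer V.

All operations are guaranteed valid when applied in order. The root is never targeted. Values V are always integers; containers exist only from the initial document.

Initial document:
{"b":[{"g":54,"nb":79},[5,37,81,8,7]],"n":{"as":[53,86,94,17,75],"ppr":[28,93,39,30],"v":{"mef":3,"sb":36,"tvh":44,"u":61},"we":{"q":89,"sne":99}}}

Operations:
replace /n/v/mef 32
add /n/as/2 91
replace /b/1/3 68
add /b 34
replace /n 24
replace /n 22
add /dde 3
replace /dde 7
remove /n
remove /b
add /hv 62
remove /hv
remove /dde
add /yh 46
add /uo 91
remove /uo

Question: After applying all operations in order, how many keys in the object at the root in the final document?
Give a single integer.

After op 1 (replace /n/v/mef 32): {"b":[{"g":54,"nb":79},[5,37,81,8,7]],"n":{"as":[53,86,94,17,75],"ppr":[28,93,39,30],"v":{"mef":32,"sb":36,"tvh":44,"u":61},"we":{"q":89,"sne":99}}}
After op 2 (add /n/as/2 91): {"b":[{"g":54,"nb":79},[5,37,81,8,7]],"n":{"as":[53,86,91,94,17,75],"ppr":[28,93,39,30],"v":{"mef":32,"sb":36,"tvh":44,"u":61},"we":{"q":89,"sne":99}}}
After op 3 (replace /b/1/3 68): {"b":[{"g":54,"nb":79},[5,37,81,68,7]],"n":{"as":[53,86,91,94,17,75],"ppr":[28,93,39,30],"v":{"mef":32,"sb":36,"tvh":44,"u":61},"we":{"q":89,"sne":99}}}
After op 4 (add /b 34): {"b":34,"n":{"as":[53,86,91,94,17,75],"ppr":[28,93,39,30],"v":{"mef":32,"sb":36,"tvh":44,"u":61},"we":{"q":89,"sne":99}}}
After op 5 (replace /n 24): {"b":34,"n":24}
After op 6 (replace /n 22): {"b":34,"n":22}
After op 7 (add /dde 3): {"b":34,"dde":3,"n":22}
After op 8 (replace /dde 7): {"b":34,"dde":7,"n":22}
After op 9 (remove /n): {"b":34,"dde":7}
After op 10 (remove /b): {"dde":7}
After op 11 (add /hv 62): {"dde":7,"hv":62}
After op 12 (remove /hv): {"dde":7}
After op 13 (remove /dde): {}
After op 14 (add /yh 46): {"yh":46}
After op 15 (add /uo 91): {"uo":91,"yh":46}
After op 16 (remove /uo): {"yh":46}
Size at the root: 1

Answer: 1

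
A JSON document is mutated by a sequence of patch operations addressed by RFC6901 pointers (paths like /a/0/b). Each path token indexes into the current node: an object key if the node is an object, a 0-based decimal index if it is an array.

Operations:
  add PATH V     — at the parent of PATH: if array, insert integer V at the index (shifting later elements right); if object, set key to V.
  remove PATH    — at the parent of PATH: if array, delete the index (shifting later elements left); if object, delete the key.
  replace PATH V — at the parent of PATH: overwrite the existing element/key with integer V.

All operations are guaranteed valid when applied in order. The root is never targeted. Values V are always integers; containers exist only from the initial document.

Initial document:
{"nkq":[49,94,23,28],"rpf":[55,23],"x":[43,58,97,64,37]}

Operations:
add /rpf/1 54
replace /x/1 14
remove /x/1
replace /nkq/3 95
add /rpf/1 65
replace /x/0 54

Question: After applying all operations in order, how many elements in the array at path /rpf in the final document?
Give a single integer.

Answer: 4

Derivation:
After op 1 (add /rpf/1 54): {"nkq":[49,94,23,28],"rpf":[55,54,23],"x":[43,58,97,64,37]}
After op 2 (replace /x/1 14): {"nkq":[49,94,23,28],"rpf":[55,54,23],"x":[43,14,97,64,37]}
After op 3 (remove /x/1): {"nkq":[49,94,23,28],"rpf":[55,54,23],"x":[43,97,64,37]}
After op 4 (replace /nkq/3 95): {"nkq":[49,94,23,95],"rpf":[55,54,23],"x":[43,97,64,37]}
After op 5 (add /rpf/1 65): {"nkq":[49,94,23,95],"rpf":[55,65,54,23],"x":[43,97,64,37]}
After op 6 (replace /x/0 54): {"nkq":[49,94,23,95],"rpf":[55,65,54,23],"x":[54,97,64,37]}
Size at path /rpf: 4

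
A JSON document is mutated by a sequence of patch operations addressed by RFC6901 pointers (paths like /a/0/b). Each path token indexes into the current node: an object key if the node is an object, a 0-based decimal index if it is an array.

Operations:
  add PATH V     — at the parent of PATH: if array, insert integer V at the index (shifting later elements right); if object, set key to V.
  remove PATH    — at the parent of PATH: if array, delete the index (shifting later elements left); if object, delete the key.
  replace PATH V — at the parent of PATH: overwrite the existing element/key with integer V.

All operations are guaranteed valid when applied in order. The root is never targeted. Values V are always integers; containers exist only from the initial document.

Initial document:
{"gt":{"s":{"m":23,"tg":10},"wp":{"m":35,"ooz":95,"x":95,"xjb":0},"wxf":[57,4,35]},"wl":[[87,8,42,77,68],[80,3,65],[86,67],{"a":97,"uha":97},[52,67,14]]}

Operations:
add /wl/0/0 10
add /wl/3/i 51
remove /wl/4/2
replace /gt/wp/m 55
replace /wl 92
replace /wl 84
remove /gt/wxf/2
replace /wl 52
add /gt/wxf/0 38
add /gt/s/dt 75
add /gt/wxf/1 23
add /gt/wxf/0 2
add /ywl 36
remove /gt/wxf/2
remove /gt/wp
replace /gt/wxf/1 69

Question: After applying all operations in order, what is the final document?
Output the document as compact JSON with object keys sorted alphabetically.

After op 1 (add /wl/0/0 10): {"gt":{"s":{"m":23,"tg":10},"wp":{"m":35,"ooz":95,"x":95,"xjb":0},"wxf":[57,4,35]},"wl":[[10,87,8,42,77,68],[80,3,65],[86,67],{"a":97,"uha":97},[52,67,14]]}
After op 2 (add /wl/3/i 51): {"gt":{"s":{"m":23,"tg":10},"wp":{"m":35,"ooz":95,"x":95,"xjb":0},"wxf":[57,4,35]},"wl":[[10,87,8,42,77,68],[80,3,65],[86,67],{"a":97,"i":51,"uha":97},[52,67,14]]}
After op 3 (remove /wl/4/2): {"gt":{"s":{"m":23,"tg":10},"wp":{"m":35,"ooz":95,"x":95,"xjb":0},"wxf":[57,4,35]},"wl":[[10,87,8,42,77,68],[80,3,65],[86,67],{"a":97,"i":51,"uha":97},[52,67]]}
After op 4 (replace /gt/wp/m 55): {"gt":{"s":{"m":23,"tg":10},"wp":{"m":55,"ooz":95,"x":95,"xjb":0},"wxf":[57,4,35]},"wl":[[10,87,8,42,77,68],[80,3,65],[86,67],{"a":97,"i":51,"uha":97},[52,67]]}
After op 5 (replace /wl 92): {"gt":{"s":{"m":23,"tg":10},"wp":{"m":55,"ooz":95,"x":95,"xjb":0},"wxf":[57,4,35]},"wl":92}
After op 6 (replace /wl 84): {"gt":{"s":{"m":23,"tg":10},"wp":{"m":55,"ooz":95,"x":95,"xjb":0},"wxf":[57,4,35]},"wl":84}
After op 7 (remove /gt/wxf/2): {"gt":{"s":{"m":23,"tg":10},"wp":{"m":55,"ooz":95,"x":95,"xjb":0},"wxf":[57,4]},"wl":84}
After op 8 (replace /wl 52): {"gt":{"s":{"m":23,"tg":10},"wp":{"m":55,"ooz":95,"x":95,"xjb":0},"wxf":[57,4]},"wl":52}
After op 9 (add /gt/wxf/0 38): {"gt":{"s":{"m":23,"tg":10},"wp":{"m":55,"ooz":95,"x":95,"xjb":0},"wxf":[38,57,4]},"wl":52}
After op 10 (add /gt/s/dt 75): {"gt":{"s":{"dt":75,"m":23,"tg":10},"wp":{"m":55,"ooz":95,"x":95,"xjb":0},"wxf":[38,57,4]},"wl":52}
After op 11 (add /gt/wxf/1 23): {"gt":{"s":{"dt":75,"m":23,"tg":10},"wp":{"m":55,"ooz":95,"x":95,"xjb":0},"wxf":[38,23,57,4]},"wl":52}
After op 12 (add /gt/wxf/0 2): {"gt":{"s":{"dt":75,"m":23,"tg":10},"wp":{"m":55,"ooz":95,"x":95,"xjb":0},"wxf":[2,38,23,57,4]},"wl":52}
After op 13 (add /ywl 36): {"gt":{"s":{"dt":75,"m":23,"tg":10},"wp":{"m":55,"ooz":95,"x":95,"xjb":0},"wxf":[2,38,23,57,4]},"wl":52,"ywl":36}
After op 14 (remove /gt/wxf/2): {"gt":{"s":{"dt":75,"m":23,"tg":10},"wp":{"m":55,"ooz":95,"x":95,"xjb":0},"wxf":[2,38,57,4]},"wl":52,"ywl":36}
After op 15 (remove /gt/wp): {"gt":{"s":{"dt":75,"m":23,"tg":10},"wxf":[2,38,57,4]},"wl":52,"ywl":36}
After op 16 (replace /gt/wxf/1 69): {"gt":{"s":{"dt":75,"m":23,"tg":10},"wxf":[2,69,57,4]},"wl":52,"ywl":36}

Answer: {"gt":{"s":{"dt":75,"m":23,"tg":10},"wxf":[2,69,57,4]},"wl":52,"ywl":36}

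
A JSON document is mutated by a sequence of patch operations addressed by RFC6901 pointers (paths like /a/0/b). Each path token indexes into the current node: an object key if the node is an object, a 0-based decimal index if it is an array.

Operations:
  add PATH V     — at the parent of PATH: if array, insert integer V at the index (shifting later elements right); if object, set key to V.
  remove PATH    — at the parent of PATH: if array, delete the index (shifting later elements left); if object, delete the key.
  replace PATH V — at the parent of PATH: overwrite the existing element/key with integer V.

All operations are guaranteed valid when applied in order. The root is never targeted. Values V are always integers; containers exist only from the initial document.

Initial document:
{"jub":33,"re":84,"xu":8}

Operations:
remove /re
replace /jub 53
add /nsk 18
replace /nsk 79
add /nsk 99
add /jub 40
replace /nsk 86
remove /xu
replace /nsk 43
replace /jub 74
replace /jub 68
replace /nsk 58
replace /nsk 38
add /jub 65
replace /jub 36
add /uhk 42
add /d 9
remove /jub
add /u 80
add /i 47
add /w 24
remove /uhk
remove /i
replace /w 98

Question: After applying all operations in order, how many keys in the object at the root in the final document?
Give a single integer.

After op 1 (remove /re): {"jub":33,"xu":8}
After op 2 (replace /jub 53): {"jub":53,"xu":8}
After op 3 (add /nsk 18): {"jub":53,"nsk":18,"xu":8}
After op 4 (replace /nsk 79): {"jub":53,"nsk":79,"xu":8}
After op 5 (add /nsk 99): {"jub":53,"nsk":99,"xu":8}
After op 6 (add /jub 40): {"jub":40,"nsk":99,"xu":8}
After op 7 (replace /nsk 86): {"jub":40,"nsk":86,"xu":8}
After op 8 (remove /xu): {"jub":40,"nsk":86}
After op 9 (replace /nsk 43): {"jub":40,"nsk":43}
After op 10 (replace /jub 74): {"jub":74,"nsk":43}
After op 11 (replace /jub 68): {"jub":68,"nsk":43}
After op 12 (replace /nsk 58): {"jub":68,"nsk":58}
After op 13 (replace /nsk 38): {"jub":68,"nsk":38}
After op 14 (add /jub 65): {"jub":65,"nsk":38}
After op 15 (replace /jub 36): {"jub":36,"nsk":38}
After op 16 (add /uhk 42): {"jub":36,"nsk":38,"uhk":42}
After op 17 (add /d 9): {"d":9,"jub":36,"nsk":38,"uhk":42}
After op 18 (remove /jub): {"d":9,"nsk":38,"uhk":42}
After op 19 (add /u 80): {"d":9,"nsk":38,"u":80,"uhk":42}
After op 20 (add /i 47): {"d":9,"i":47,"nsk":38,"u":80,"uhk":42}
After op 21 (add /w 24): {"d":9,"i":47,"nsk":38,"u":80,"uhk":42,"w":24}
After op 22 (remove /uhk): {"d":9,"i":47,"nsk":38,"u":80,"w":24}
After op 23 (remove /i): {"d":9,"nsk":38,"u":80,"w":24}
After op 24 (replace /w 98): {"d":9,"nsk":38,"u":80,"w":98}
Size at the root: 4

Answer: 4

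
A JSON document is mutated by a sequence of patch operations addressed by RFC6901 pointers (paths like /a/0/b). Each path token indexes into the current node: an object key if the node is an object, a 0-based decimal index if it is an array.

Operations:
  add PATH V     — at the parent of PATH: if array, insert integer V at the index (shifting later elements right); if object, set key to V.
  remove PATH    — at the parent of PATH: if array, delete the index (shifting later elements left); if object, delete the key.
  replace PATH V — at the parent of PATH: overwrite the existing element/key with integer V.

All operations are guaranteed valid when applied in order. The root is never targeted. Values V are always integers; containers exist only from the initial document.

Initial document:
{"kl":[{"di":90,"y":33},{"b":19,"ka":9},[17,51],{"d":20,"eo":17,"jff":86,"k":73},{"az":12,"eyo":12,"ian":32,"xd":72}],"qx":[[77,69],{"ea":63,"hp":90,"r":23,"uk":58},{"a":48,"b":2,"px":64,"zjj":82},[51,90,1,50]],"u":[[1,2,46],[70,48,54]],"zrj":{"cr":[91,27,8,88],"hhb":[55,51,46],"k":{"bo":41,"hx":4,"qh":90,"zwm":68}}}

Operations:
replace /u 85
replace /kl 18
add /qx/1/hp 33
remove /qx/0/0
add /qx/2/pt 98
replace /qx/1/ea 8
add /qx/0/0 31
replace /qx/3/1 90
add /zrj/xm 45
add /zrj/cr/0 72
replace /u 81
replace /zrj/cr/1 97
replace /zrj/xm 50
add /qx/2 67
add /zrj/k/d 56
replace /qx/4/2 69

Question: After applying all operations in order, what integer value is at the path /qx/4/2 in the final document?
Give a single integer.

Answer: 69

Derivation:
After op 1 (replace /u 85): {"kl":[{"di":90,"y":33},{"b":19,"ka":9},[17,51],{"d":20,"eo":17,"jff":86,"k":73},{"az":12,"eyo":12,"ian":32,"xd":72}],"qx":[[77,69],{"ea":63,"hp":90,"r":23,"uk":58},{"a":48,"b":2,"px":64,"zjj":82},[51,90,1,50]],"u":85,"zrj":{"cr":[91,27,8,88],"hhb":[55,51,46],"k":{"bo":41,"hx":4,"qh":90,"zwm":68}}}
After op 2 (replace /kl 18): {"kl":18,"qx":[[77,69],{"ea":63,"hp":90,"r":23,"uk":58},{"a":48,"b":2,"px":64,"zjj":82},[51,90,1,50]],"u":85,"zrj":{"cr":[91,27,8,88],"hhb":[55,51,46],"k":{"bo":41,"hx":4,"qh":90,"zwm":68}}}
After op 3 (add /qx/1/hp 33): {"kl":18,"qx":[[77,69],{"ea":63,"hp":33,"r":23,"uk":58},{"a":48,"b":2,"px":64,"zjj":82},[51,90,1,50]],"u":85,"zrj":{"cr":[91,27,8,88],"hhb":[55,51,46],"k":{"bo":41,"hx":4,"qh":90,"zwm":68}}}
After op 4 (remove /qx/0/0): {"kl":18,"qx":[[69],{"ea":63,"hp":33,"r":23,"uk":58},{"a":48,"b":2,"px":64,"zjj":82},[51,90,1,50]],"u":85,"zrj":{"cr":[91,27,8,88],"hhb":[55,51,46],"k":{"bo":41,"hx":4,"qh":90,"zwm":68}}}
After op 5 (add /qx/2/pt 98): {"kl":18,"qx":[[69],{"ea":63,"hp":33,"r":23,"uk":58},{"a":48,"b":2,"pt":98,"px":64,"zjj":82},[51,90,1,50]],"u":85,"zrj":{"cr":[91,27,8,88],"hhb":[55,51,46],"k":{"bo":41,"hx":4,"qh":90,"zwm":68}}}
After op 6 (replace /qx/1/ea 8): {"kl":18,"qx":[[69],{"ea":8,"hp":33,"r":23,"uk":58},{"a":48,"b":2,"pt":98,"px":64,"zjj":82},[51,90,1,50]],"u":85,"zrj":{"cr":[91,27,8,88],"hhb":[55,51,46],"k":{"bo":41,"hx":4,"qh":90,"zwm":68}}}
After op 7 (add /qx/0/0 31): {"kl":18,"qx":[[31,69],{"ea":8,"hp":33,"r":23,"uk":58},{"a":48,"b":2,"pt":98,"px":64,"zjj":82},[51,90,1,50]],"u":85,"zrj":{"cr":[91,27,8,88],"hhb":[55,51,46],"k":{"bo":41,"hx":4,"qh":90,"zwm":68}}}
After op 8 (replace /qx/3/1 90): {"kl":18,"qx":[[31,69],{"ea":8,"hp":33,"r":23,"uk":58},{"a":48,"b":2,"pt":98,"px":64,"zjj":82},[51,90,1,50]],"u":85,"zrj":{"cr":[91,27,8,88],"hhb":[55,51,46],"k":{"bo":41,"hx":4,"qh":90,"zwm":68}}}
After op 9 (add /zrj/xm 45): {"kl":18,"qx":[[31,69],{"ea":8,"hp":33,"r":23,"uk":58},{"a":48,"b":2,"pt":98,"px":64,"zjj":82},[51,90,1,50]],"u":85,"zrj":{"cr":[91,27,8,88],"hhb":[55,51,46],"k":{"bo":41,"hx":4,"qh":90,"zwm":68},"xm":45}}
After op 10 (add /zrj/cr/0 72): {"kl":18,"qx":[[31,69],{"ea":8,"hp":33,"r":23,"uk":58},{"a":48,"b":2,"pt":98,"px":64,"zjj":82},[51,90,1,50]],"u":85,"zrj":{"cr":[72,91,27,8,88],"hhb":[55,51,46],"k":{"bo":41,"hx":4,"qh":90,"zwm":68},"xm":45}}
After op 11 (replace /u 81): {"kl":18,"qx":[[31,69],{"ea":8,"hp":33,"r":23,"uk":58},{"a":48,"b":2,"pt":98,"px":64,"zjj":82},[51,90,1,50]],"u":81,"zrj":{"cr":[72,91,27,8,88],"hhb":[55,51,46],"k":{"bo":41,"hx":4,"qh":90,"zwm":68},"xm":45}}
After op 12 (replace /zrj/cr/1 97): {"kl":18,"qx":[[31,69],{"ea":8,"hp":33,"r":23,"uk":58},{"a":48,"b":2,"pt":98,"px":64,"zjj":82},[51,90,1,50]],"u":81,"zrj":{"cr":[72,97,27,8,88],"hhb":[55,51,46],"k":{"bo":41,"hx":4,"qh":90,"zwm":68},"xm":45}}
After op 13 (replace /zrj/xm 50): {"kl":18,"qx":[[31,69],{"ea":8,"hp":33,"r":23,"uk":58},{"a":48,"b":2,"pt":98,"px":64,"zjj":82},[51,90,1,50]],"u":81,"zrj":{"cr":[72,97,27,8,88],"hhb":[55,51,46],"k":{"bo":41,"hx":4,"qh":90,"zwm":68},"xm":50}}
After op 14 (add /qx/2 67): {"kl":18,"qx":[[31,69],{"ea":8,"hp":33,"r":23,"uk":58},67,{"a":48,"b":2,"pt":98,"px":64,"zjj":82},[51,90,1,50]],"u":81,"zrj":{"cr":[72,97,27,8,88],"hhb":[55,51,46],"k":{"bo":41,"hx":4,"qh":90,"zwm":68},"xm":50}}
After op 15 (add /zrj/k/d 56): {"kl":18,"qx":[[31,69],{"ea":8,"hp":33,"r":23,"uk":58},67,{"a":48,"b":2,"pt":98,"px":64,"zjj":82},[51,90,1,50]],"u":81,"zrj":{"cr":[72,97,27,8,88],"hhb":[55,51,46],"k":{"bo":41,"d":56,"hx":4,"qh":90,"zwm":68},"xm":50}}
After op 16 (replace /qx/4/2 69): {"kl":18,"qx":[[31,69],{"ea":8,"hp":33,"r":23,"uk":58},67,{"a":48,"b":2,"pt":98,"px":64,"zjj":82},[51,90,69,50]],"u":81,"zrj":{"cr":[72,97,27,8,88],"hhb":[55,51,46],"k":{"bo":41,"d":56,"hx":4,"qh":90,"zwm":68},"xm":50}}
Value at /qx/4/2: 69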